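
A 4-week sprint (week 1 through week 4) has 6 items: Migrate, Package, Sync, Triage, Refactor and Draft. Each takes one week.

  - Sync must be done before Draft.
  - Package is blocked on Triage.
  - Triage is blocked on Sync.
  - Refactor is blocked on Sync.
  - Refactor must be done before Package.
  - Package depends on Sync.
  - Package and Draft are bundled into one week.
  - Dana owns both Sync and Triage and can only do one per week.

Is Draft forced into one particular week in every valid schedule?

Draft can be week 3 (e.g. Sync in week 1, Package in week 3, Triage in week 2, Draft in week 3, Migrate in week 1, Refactor in week 2) or week 4 (e.g. Refactor -> week 2, Migrate -> week 1, Package -> week 4, Sync -> week 1, Triage -> week 2, Draft -> week 4).

No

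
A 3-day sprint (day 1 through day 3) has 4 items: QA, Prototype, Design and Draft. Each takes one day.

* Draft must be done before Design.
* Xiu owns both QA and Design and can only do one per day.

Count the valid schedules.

Splitting on QA: it can be day 1 (9), day 2 (6), day 3 (3). Listing each branch's schedules as (Prototype, Design, Draft) by day number:
QA=day 1: (1,2,1) (1,3,1) (1,3,2) (2,2,1) (2,3,1) (2,3,2) (3,2,1) (3,3,1) (3,3,2) — 9.
QA=day 2: (1,3,1) (1,3,2) (2,3,1) (2,3,2) (3,3,1) (3,3,2) — 6.
QA=day 3: (1,2,1) (2,2,1) (3,2,1) — 3.
Summing: 9 + 6 + 3 = 18.

18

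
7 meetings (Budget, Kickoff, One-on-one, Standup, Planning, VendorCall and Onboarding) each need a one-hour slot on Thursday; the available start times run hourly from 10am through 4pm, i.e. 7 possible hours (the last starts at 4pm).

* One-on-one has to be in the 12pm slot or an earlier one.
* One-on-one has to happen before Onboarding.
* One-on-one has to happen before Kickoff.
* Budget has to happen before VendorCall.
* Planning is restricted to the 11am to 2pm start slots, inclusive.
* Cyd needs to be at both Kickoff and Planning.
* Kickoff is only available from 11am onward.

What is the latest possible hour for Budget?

Downstream work caps Budget at 3pm.
Budget at 3pm is achievable: One-on-one=10am; Onboarding=11am; Standup=10am; Planning=11am; VendorCall=4pm; Budget=3pm; Kickoff=12pm.

3pm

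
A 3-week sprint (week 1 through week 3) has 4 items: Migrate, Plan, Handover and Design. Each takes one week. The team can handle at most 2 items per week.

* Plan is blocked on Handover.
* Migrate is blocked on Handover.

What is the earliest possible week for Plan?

week 2

Precedence pushes Plan to at least week 2.
Plan at week 2 is achievable: Handover -> week 1; Plan -> week 2; Migrate -> week 2; Design -> week 1.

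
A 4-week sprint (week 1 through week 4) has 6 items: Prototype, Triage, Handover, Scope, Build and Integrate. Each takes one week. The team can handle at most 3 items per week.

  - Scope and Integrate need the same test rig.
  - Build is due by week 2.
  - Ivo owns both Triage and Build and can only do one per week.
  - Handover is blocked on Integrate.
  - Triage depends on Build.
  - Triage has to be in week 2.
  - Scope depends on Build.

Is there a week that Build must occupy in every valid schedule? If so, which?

week 1

Build's window is week 1–week 2.
Triage is fixed at week 2, and Build can't share a week with Triage.
So Build must be week 1.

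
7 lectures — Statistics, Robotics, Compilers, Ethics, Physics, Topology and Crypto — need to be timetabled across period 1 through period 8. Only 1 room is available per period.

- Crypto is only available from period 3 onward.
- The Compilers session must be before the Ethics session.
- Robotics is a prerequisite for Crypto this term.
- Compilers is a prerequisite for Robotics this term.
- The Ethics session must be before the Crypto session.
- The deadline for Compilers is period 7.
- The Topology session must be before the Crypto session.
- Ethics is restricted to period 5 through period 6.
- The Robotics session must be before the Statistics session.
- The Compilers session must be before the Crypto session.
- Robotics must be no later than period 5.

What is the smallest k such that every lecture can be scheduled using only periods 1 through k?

The precedence chain requires at least 3 distinct periods.
With at most 1 per period and 7 lectures, at least 7 periods are needed.
Propagating the time windows through the other constraints, Crypto can't land before period 6, so the schedule must run through at least period 6.
7 works (last occupied period: period 7): for example Topology=period 4; Crypto=period 6; Robotics=period 2; Statistics=period 3; Compilers=period 1; Ethics=period 5; Physics=period 7.

7 periods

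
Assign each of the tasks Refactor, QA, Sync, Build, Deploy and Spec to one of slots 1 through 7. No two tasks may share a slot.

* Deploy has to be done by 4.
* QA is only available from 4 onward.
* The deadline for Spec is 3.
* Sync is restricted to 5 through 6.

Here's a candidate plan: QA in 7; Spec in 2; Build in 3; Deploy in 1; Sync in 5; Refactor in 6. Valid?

QA is only available from 4 onward — holds.
Sync is restricted to 5 through 6 — holds.
No two tasks may share a slot — holds.
Deploy has to be done by 4 — holds.
The deadline for Spec is 3 — holds.

Valid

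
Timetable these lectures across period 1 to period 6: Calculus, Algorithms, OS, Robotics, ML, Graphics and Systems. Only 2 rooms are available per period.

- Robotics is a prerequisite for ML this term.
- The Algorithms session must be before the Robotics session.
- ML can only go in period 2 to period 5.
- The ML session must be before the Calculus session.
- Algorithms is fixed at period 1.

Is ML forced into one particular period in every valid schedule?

ML can be period 3 (e.g. Graphics in period 2, ML in period 3, Systems in period 3, Algorithms in period 1, Calculus in period 4, OS in period 1, Robotics in period 2) or period 4 (e.g. Robotics -> period 2, Calculus -> period 5, Systems -> period 3, ML -> period 4, OS -> period 1, Graphics -> period 2, Algorithms -> period 1).

No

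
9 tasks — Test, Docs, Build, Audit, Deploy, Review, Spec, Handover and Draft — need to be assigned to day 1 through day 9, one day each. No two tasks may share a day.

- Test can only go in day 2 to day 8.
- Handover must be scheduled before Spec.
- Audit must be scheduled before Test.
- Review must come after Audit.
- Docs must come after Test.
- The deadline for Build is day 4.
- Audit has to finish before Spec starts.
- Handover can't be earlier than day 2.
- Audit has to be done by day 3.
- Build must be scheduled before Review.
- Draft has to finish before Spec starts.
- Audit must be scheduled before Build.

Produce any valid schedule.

Test -> day 3; Spec -> day 6; Build -> day 2; Deploy -> day 9; Handover -> day 4; Audit -> day 1; Docs -> day 8; Draft -> day 5; Review -> day 7

Checking: Handover(day 4) before Spec(day 6); Draft(day 5) before Spec(day 6); Audit(day 1) before Spec(day 6); Test(day 3) before Docs(day 8); Audit(day 1) before Review(day 7); Audit(day 1) before Build(day 2); Audit(day 1) before Test(day 3); Build(day 2) before Review(day 7); Test=day 3 in [day 2,day 8]; Handover=day 4 in [day 2,day 9]; Build=day 2 in [day 1,day 4]; Audit=day 1 in [day 1,day 3]; max 1 per day (cap 1).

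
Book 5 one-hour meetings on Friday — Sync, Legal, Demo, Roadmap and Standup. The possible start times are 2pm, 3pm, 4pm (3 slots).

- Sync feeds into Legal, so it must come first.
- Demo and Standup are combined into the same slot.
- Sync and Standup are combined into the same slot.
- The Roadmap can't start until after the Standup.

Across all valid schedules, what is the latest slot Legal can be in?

Precedence pushes Legal to at least 3pm.
Legal at 4pm is achievable: Standup=2pm; Demo=2pm; Roadmap=3pm; Legal=4pm; Sync=2pm.

4pm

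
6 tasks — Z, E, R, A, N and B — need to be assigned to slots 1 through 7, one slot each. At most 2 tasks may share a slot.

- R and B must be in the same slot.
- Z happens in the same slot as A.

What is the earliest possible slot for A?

1

A at 1 is achievable: E=2, Z=1, R=3, A=1, N=2, B=3.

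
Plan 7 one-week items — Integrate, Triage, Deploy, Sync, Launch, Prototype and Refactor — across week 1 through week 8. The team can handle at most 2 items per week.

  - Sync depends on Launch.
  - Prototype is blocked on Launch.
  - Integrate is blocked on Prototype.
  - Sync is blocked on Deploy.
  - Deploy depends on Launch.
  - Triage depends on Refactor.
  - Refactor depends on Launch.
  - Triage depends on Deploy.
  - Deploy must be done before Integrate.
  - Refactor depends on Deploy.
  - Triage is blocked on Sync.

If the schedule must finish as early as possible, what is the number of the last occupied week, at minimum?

4

The precedence chain requires at least 4 distinct weeks.
With at most 2 per week and 7 work items, at least 4 weeks are needed.
4 works (last occupied week: week 4): for example Integrate=week 4, Deploy=week 2, Refactor=week 3, Sync=week 3, Launch=week 1, Triage=week 4, Prototype=week 2.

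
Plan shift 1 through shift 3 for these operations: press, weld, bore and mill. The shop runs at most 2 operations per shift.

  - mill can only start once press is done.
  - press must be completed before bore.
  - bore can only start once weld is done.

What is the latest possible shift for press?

Downstream work caps press at shift 2.
press at shift 2 is achievable: weld -> shift 1; mill -> shift 3; press -> shift 2; bore -> shift 3.

shift 2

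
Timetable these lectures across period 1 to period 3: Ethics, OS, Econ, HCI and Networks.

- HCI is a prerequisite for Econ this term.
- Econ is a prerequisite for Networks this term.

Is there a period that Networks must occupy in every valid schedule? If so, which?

Precedence pushes Networks to at least period 3.
So Networks is pinned to period 3.

period 3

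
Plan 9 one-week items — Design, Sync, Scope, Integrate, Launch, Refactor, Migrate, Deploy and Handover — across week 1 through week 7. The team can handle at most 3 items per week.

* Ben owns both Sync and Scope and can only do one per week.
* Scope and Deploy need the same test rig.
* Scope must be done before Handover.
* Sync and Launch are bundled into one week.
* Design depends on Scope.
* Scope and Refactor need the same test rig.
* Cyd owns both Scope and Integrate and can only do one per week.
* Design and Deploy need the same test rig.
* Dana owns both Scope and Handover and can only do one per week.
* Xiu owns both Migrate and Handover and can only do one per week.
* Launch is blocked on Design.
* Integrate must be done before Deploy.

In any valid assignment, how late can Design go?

Precedence pushes Design to at least week 2; downstream work caps Design at week 6.
Design at week 6 is achievable: Integrate=week 2; Migrate=week 1; Refactor=week 2; Handover=week 2; Scope=week 1; Deploy=week 3; Sync=week 7; Design=week 6; Launch=week 7.

week 6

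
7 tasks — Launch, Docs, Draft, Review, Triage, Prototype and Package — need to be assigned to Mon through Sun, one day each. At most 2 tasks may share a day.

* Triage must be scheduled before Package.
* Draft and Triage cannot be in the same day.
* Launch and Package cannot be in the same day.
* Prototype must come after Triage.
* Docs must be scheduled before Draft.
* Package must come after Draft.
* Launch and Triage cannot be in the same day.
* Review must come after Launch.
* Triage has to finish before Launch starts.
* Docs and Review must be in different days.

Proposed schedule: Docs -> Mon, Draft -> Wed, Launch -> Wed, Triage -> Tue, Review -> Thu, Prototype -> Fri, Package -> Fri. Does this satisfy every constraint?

Launch and Package cannot be in the same day — holds.
Review must come after Launch — holds.
Docs and Review must be in different days — holds.
Triage must be scheduled before Package — holds.
Launch and Triage cannot be in the same day — holds.
Prototype must come after Triage — holds.
Package must come after Draft — holds.
Draft and Triage cannot be in the same day — holds.
Triage has to finish before Launch starts — holds.
At most 2 tasks may share a day — holds.
Docs must be scheduled before Draft — holds.

Yes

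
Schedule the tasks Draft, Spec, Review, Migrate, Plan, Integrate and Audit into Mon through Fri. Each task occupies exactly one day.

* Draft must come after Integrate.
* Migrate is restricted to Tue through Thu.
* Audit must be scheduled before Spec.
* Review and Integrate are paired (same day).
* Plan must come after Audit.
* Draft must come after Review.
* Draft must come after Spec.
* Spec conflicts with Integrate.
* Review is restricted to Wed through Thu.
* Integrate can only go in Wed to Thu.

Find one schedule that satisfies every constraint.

Plan -> Tue, Draft -> Thu, Spec -> Tue, Audit -> Mon, Integrate -> Wed, Review -> Wed, Migrate -> Tue

Checking: Audit(Mon) before Spec(Tue); Integrate(Wed) before Draft(Thu); Review(Wed) before Draft(Thu); Spec(Tue) before Draft(Thu); Audit(Mon) before Plan(Tue); Spec(Tue) != Integrate(Wed); Review = Integrate = Wed; Migrate=Tue in [Tue,Thu]; Integrate=Wed in [Wed,Thu]; Review=Wed in [Wed,Thu].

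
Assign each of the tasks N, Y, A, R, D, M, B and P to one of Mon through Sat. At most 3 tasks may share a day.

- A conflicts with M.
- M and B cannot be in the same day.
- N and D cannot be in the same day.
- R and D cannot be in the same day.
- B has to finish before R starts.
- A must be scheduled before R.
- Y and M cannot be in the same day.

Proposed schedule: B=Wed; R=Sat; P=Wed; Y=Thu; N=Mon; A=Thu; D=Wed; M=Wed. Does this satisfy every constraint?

A conflicts with M — holds.
B has to finish before R starts — holds.
At most 3 tasks may share a day — violated.
M and B cannot be in the same day — violated.
A must be scheduled before R — holds.
N and D cannot be in the same day — holds.
Y and M cannot be in the same day — holds.
R and D cannot be in the same day — holds.

No — it violates: M and B cannot be in the same day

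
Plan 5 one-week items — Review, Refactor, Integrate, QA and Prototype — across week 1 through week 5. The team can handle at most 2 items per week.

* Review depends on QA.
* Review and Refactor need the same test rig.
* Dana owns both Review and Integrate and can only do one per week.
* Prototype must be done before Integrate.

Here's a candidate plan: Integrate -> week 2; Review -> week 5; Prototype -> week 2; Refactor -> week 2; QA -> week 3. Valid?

Review and Refactor need the same test rig — holds.
The team can handle at most 2 items per week — violated.
Review depends on QA — holds.
Dana owns both Review and Integrate and can only do one per week — holds.
Prototype must be done before Integrate — violated.

Invalid. The team can handle at most 2 items per week.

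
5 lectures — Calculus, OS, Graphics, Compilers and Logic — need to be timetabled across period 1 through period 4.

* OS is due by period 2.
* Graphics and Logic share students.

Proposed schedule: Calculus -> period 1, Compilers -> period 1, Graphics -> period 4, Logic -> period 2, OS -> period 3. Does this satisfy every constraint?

No. OS is due by period 2 is not satisfied.

Graphics and Logic share students — holds.
OS is due by period 2 — violated.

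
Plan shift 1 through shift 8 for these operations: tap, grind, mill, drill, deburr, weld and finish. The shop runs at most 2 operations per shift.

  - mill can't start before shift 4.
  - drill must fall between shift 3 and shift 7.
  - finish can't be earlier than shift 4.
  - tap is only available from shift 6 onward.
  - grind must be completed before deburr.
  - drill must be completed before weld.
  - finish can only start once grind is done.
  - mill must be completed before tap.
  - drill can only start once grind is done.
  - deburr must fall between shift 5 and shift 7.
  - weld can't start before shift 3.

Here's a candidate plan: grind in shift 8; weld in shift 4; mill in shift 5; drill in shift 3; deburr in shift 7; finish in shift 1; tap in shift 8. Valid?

No — it violates: finish can only start once grind is done

drill must be completed before weld — holds.
drill can only start once grind is done — violated.
tap is only available from shift 6 onward — holds.
The shop runs at most 2 operations per shift — holds.
deburr must fall between shift 5 and shift 7 — holds.
finish can't be earlier than shift 4 — violated.
grind must be completed before deburr — violated.
weld can't start before shift 3 — holds.
mill must be completed before tap — holds.
drill must fall between shift 3 and shift 7 — holds.
finish can only start once grind is done — violated.
mill can't start before shift 4 — holds.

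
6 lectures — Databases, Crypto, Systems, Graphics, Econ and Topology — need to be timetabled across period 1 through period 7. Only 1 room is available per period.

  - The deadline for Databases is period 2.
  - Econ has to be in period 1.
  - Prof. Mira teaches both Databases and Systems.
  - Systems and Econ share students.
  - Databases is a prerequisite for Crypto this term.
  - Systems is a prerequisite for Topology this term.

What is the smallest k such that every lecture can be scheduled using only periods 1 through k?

The precedence chain requires at least 2 distinct periods.
With at most 1 per period and 6 lectures, at least 6 periods are needed.
6 works (last occupied period: period 6): for example Systems in period 4, Graphics in period 6, Databases in period 2, Topology in period 5, Econ in period 1, Crypto in period 3.

6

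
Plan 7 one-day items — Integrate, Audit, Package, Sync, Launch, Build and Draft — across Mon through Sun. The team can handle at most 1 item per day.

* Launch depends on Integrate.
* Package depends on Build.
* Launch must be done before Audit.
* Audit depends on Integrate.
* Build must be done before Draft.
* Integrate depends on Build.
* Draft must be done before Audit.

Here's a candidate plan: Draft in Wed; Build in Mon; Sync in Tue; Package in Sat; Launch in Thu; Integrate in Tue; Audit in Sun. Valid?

No — it violates: The team can handle at most 1 item per day

Integrate depends on Build — holds.
Launch must be done before Audit — holds.
Launch depends on Integrate — holds.
Draft must be done before Audit — holds.
The team can handle at most 1 item per day — violated.
Package depends on Build — holds.
Audit depends on Integrate — holds.
Build must be done before Draft — holds.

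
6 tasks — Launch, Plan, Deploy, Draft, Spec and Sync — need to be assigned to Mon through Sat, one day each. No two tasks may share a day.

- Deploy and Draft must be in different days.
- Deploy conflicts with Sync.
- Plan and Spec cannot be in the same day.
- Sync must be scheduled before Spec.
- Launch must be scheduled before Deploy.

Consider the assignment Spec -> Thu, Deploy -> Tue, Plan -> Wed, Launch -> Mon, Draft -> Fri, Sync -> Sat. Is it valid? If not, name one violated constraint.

Deploy and Draft must be in different days — holds.
No two tasks may share a day — holds.
Launch must be scheduled before Deploy — holds.
Sync must be scheduled before Spec — violated.
Plan and Spec cannot be in the same day — holds.
Deploy conflicts with Sync — holds.

Invalid. Sync must be scheduled before Spec.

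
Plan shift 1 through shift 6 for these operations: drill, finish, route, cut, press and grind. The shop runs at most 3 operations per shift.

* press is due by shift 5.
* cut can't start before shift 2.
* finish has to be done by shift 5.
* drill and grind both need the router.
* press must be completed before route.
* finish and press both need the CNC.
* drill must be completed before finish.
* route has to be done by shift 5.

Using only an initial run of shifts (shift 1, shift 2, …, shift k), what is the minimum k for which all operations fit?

3

The precedence chain requires at least 2 distinct shifts.
With at most 3 per shift and 6 operations, at least 2 shifts are needed.
Could 2 shifts be enough, i.e. nothing placed later than shift 2? No: finish's window within 2 shifts is {shift 1, shift 2}; route's window within 2 shifts is {shift 1, shift 2}; cut's window within 2 shifts is {shift 2}; press's window within 2 shifts is {shift 1, shift 2}; route must come after press (at shift 1 or later) → {shift 2}; finish must come after drill (at shift 1 or later) → {shift 2}; drill must come before finish (at shift 2 or earlier) → {shift 1}; grind can't share with drill (shift 1) → {shift 2}; that puts finish, route, cut and grind all in shift 2 — more than 3 per shift.
So 2 shifts is not enough.
3 works (last occupied shift: shift 3): for example route in shift 2, finish in shift 2, drill in shift 1, grind in shift 3, press in shift 1, cut in shift 2.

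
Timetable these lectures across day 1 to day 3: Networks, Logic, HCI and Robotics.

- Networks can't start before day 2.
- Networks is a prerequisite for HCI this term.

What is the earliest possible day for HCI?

day 3

Precedence pushes HCI to at least day 3.
HCI at day 3 is achievable: Logic=day 1; Robotics=day 1; HCI=day 3; Networks=day 2.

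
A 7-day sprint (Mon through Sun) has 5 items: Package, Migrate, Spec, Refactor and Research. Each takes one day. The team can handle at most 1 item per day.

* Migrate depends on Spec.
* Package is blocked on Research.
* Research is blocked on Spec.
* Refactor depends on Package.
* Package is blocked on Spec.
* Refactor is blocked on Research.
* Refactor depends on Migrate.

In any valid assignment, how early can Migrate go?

Tue

Precedence pushes Migrate to at least Tue; downstream work caps Migrate at Sat.
Migrate at Tue is achievable: Spec=Mon; Refactor=Fri; Research=Wed; Migrate=Tue; Package=Thu.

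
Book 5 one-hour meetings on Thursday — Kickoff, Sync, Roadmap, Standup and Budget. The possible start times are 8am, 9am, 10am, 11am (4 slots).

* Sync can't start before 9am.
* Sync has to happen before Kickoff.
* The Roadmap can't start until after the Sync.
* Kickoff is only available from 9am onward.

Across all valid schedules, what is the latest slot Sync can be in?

10am

Sync is available from 9am; downstream work caps Sync at 10am.
Sync at 10am is achievable: Standup in 8am; Sync in 10am; Kickoff in 11am; Budget in 8am; Roadmap in 11am.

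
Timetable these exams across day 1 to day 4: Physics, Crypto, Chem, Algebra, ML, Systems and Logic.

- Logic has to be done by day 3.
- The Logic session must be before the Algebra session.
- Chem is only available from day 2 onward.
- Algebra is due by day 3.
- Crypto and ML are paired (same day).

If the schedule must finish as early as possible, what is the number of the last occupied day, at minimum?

day 2

The precedence chain requires at least 2 distinct days.
2 works (last occupied day: day 2): for example Systems in day 1, Chem in day 2, Physics in day 1, Algebra in day 2, Crypto in day 1, Logic in day 1, ML in day 1.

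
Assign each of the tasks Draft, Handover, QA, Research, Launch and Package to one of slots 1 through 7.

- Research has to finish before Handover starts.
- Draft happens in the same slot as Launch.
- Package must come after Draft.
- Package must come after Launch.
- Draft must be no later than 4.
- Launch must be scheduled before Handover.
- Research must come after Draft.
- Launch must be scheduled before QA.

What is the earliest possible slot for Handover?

Precedence pushes Handover to at least 3.
Handover at 3 is achievable: Handover=3, Research=2, QA=2, Launch=1, Draft=1, Package=2.

3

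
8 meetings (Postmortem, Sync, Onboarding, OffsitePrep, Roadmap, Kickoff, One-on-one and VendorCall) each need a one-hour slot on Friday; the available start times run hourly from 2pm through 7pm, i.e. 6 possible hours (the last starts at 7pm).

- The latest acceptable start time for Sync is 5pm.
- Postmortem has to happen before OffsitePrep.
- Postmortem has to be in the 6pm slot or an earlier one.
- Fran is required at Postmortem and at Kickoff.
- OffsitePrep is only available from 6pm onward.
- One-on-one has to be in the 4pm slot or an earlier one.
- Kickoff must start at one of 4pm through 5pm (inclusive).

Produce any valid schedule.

VendorCall=2pm, OffsitePrep=6pm, Sync=2pm, One-on-one=2pm, Onboarding=2pm, Postmortem=2pm, Roadmap=2pm, Kickoff=4pm

Checking: Postmortem(2pm) before OffsitePrep(6pm); Postmortem(2pm) != Kickoff(4pm); OffsitePrep=6pm in [6pm,7pm]; Postmortem=2pm in [2pm,6pm]; Sync=2pm in [2pm,5pm]; Kickoff=4pm in [4pm,5pm]; One-on-one=2pm in [2pm,4pm].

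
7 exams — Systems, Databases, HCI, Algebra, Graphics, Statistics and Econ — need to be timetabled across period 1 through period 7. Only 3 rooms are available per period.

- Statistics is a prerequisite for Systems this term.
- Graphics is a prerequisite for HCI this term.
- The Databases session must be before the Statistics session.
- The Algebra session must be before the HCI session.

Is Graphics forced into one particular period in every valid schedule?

Graphics can be period 1 (e.g. Systems=period 3; HCI=period 2; Statistics=period 2; Algebra=period 1; Econ=period 2; Graphics=period 1; Databases=period 1) or period 2 (e.g. HCI in period 3; Databases in period 1; Graphics in period 2; Statistics in period 2; Systems in period 3; Econ in period 1; Algebra in period 1).

No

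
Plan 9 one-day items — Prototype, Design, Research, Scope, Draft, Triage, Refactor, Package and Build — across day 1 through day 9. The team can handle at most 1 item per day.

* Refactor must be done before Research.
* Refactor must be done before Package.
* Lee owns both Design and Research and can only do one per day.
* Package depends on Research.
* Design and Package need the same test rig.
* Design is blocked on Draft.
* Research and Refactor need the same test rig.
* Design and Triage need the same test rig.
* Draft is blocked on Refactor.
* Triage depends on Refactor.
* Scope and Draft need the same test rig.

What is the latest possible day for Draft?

Precedence pushes Draft to at least day 2; downstream work caps Draft at day 8.
Draft at day 8 is achievable: Triage -> day 4, Build -> day 7, Research -> day 2, Package -> day 3, Draft -> day 8, Scope -> day 6, Design -> day 9, Prototype -> day 5, Refactor -> day 1.

day 8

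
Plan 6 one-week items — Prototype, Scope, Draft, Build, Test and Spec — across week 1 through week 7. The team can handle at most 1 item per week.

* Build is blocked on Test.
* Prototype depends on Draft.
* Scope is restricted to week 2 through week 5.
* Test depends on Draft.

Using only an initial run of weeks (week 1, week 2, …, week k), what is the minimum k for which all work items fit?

The precedence chain requires at least 3 distinct weeks.
With at most 1 per week and 6 work items, at least 6 weeks are needed.
6 works (last occupied week: week 6): for example Draft=week 1; Spec=week 6; Test=week 3; Prototype=week 4; Build=week 5; Scope=week 2.

6 weeks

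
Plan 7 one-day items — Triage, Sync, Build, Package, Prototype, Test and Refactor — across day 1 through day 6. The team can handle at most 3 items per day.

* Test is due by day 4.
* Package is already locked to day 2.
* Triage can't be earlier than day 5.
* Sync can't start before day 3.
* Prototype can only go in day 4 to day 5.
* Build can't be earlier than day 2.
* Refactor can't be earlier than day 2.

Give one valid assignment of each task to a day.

Triage=day 5, Package=day 2, Prototype=day 4, Build=day 2, Test=day 1, Refactor=day 2, Sync=day 3

Checking: Package=day 2 in [day 2,day 2]; Test=day 1 in [day 1,day 4]; Triage=day 5 in [day 5,day 6]; Prototype=day 4 in [day 4,day 5]; Refactor=day 2 in [day 2,day 6]; Sync=day 3 in [day 3,day 6]; Build=day 2 in [day 2,day 6]; max 3 per day (cap 3).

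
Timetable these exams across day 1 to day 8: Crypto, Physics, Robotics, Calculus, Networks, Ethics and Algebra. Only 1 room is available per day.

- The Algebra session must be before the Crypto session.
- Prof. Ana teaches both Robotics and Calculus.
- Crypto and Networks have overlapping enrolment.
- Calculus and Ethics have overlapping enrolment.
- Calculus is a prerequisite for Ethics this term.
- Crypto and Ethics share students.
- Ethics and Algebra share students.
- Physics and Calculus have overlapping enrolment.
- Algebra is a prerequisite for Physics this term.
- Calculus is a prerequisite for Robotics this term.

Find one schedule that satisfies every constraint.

Algebra in day 2; Networks in day 7; Robotics in day 5; Ethics in day 6; Crypto in day 3; Calculus in day 1; Physics in day 4

Checking: Algebra(day 2) before Crypto(day 3); Calculus(day 1) before Ethics(day 6); Algebra(day 2) before Physics(day 4); Calculus(day 1) before Robotics(day 5); Calculus(day 1) != Ethics(day 6); Ethics(day 6) != Algebra(day 2); Crypto(day 3) != Networks(day 7); Crypto(day 3) != Ethics(day 6); Physics(day 4) != Calculus(day 1); Robotics(day 5) != Calculus(day 1); max 1 per day (cap 1).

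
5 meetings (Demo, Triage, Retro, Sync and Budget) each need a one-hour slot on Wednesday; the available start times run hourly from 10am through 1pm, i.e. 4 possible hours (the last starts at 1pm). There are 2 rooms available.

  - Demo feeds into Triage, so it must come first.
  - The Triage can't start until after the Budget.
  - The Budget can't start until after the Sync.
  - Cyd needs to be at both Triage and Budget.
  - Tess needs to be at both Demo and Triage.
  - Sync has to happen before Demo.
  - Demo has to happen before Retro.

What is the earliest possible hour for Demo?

11am

Precedence pushes Demo to at least 11am; downstream work caps Demo at 12pm.
Demo at 11am is achievable: Triage=12pm, Demo=11am, Sync=10am, Budget=11am, Retro=12pm.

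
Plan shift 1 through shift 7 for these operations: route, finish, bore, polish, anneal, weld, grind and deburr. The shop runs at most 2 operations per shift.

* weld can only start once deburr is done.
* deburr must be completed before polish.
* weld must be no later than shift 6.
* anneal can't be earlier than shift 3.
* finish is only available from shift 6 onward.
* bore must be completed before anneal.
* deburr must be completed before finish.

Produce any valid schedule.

anneal in shift 3; route in shift 3; deburr in shift 1; finish in shift 6; polish in shift 2; weld in shift 2; bore in shift 1; grind in shift 4

Checking: deburr(shift 1) before weld(shift 2); deburr(shift 1) before polish(shift 2); deburr(shift 1) before finish(shift 6); bore(shift 1) before anneal(shift 3); finish=shift 6 in [shift 6,shift 7]; weld=shift 2 in [shift 1,shift 6]; anneal=shift 3 in [shift 3,shift 7]; max 2 per shift (cap 2).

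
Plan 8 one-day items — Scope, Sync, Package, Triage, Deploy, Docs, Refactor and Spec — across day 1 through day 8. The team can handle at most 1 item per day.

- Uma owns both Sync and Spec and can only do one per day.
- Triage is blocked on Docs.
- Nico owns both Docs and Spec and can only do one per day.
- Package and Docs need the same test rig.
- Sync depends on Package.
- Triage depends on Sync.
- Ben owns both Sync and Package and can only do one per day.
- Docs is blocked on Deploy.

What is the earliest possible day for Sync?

day 2

Precedence pushes Sync to at least day 2; downstream work caps Sync at day 7.
Sync at day 2 is achievable: Deploy -> day 3; Docs -> day 4; Sync -> day 2; Scope -> day 6; Spec -> day 8; Triage -> day 5; Package -> day 1; Refactor -> day 7.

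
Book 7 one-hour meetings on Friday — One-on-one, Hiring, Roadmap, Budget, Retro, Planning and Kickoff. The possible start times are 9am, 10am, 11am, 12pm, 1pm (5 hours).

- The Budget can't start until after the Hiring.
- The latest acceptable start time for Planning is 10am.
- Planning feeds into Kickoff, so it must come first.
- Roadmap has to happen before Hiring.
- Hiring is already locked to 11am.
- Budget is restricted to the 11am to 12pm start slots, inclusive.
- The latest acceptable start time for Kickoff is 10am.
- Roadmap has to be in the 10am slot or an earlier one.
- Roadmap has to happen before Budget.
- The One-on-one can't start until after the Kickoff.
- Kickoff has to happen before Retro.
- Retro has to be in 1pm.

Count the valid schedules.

Splitting on One-on-one: it can be 11am (2), 12pm (2), 1pm (2). Listing each branch's schedules as (Hiring, Roadmap, Budget, Retro, Planning, Kickoff):
One-on-one=11am: (11am,9am,12pm,1pm,9am,10am) (11am,10am,12pm,1pm,9am,10am) — 2.
One-on-one=12pm: (11am,9am,12pm,1pm,9am,10am) (11am,10am,12pm,1pm,9am,10am) — 2.
One-on-one=1pm: (11am,9am,12pm,1pm,9am,10am) (11am,10am,12pm,1pm,9am,10am) — 2.
Summing: 2 + 2 + 2 = 6.

6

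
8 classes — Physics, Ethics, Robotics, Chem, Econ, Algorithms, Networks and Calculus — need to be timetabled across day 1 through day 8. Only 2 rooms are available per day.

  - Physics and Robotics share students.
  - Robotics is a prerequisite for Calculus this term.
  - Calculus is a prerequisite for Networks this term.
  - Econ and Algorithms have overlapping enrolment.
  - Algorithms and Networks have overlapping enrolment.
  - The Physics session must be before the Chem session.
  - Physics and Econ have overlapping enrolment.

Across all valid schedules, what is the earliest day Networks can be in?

Precedence pushes Networks to at least day 3.
Networks at day 3 is achievable: Robotics -> day 1, Physics -> day 2, Algorithms -> day 5, Calculus -> day 2, Ethics -> day 1, Chem -> day 3, Networks -> day 3, Econ -> day 4.

day 3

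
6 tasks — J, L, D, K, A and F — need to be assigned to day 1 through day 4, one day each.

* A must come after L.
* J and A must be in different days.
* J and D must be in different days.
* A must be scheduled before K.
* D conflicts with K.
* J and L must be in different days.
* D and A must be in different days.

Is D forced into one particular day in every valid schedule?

No

D can be day 1 (e.g. D in day 1, A in day 2, J in day 3, L in day 1, K in day 3, F in day 1) or day 2 (e.g. J in day 4, A in day 3, D in day 2, L in day 1, K in day 4, F in day 1).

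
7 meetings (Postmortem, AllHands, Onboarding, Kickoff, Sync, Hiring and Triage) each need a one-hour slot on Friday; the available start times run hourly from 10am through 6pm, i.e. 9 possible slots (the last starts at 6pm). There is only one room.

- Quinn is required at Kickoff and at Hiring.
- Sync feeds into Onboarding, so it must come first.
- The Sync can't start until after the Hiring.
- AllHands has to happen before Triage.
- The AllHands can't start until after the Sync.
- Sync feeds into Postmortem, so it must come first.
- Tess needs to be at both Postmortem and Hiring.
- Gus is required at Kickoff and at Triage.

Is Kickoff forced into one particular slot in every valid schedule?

Kickoff can be 10am (e.g. Postmortem=2pm, AllHands=1pm, Onboarding=3pm, Sync=12pm, Hiring=11am, Kickoff=10am, Triage=4pm) or 11am (e.g. Sync -> 12pm; Onboarding -> 3pm; Hiring -> 10am; Postmortem -> 2pm; AllHands -> 1pm; Kickoff -> 11am; Triage -> 4pm).

No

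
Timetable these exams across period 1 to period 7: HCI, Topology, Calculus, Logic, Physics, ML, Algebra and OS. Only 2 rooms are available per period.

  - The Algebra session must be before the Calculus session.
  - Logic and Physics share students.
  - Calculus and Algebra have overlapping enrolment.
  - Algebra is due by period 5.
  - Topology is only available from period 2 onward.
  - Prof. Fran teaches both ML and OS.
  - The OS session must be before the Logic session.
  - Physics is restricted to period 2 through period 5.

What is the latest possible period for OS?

Downstream work caps OS at period 6.
OS at period 6 is achievable: Algebra -> period 1, Logic -> period 7, HCI -> period 1, Calculus -> period 3, Physics -> period 2, OS -> period 6, ML -> period 3, Topology -> period 2.

period 6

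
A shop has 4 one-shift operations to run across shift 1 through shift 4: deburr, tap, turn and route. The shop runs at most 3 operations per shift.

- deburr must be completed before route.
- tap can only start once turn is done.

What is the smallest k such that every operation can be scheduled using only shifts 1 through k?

2

The precedence chain requires at least 2 distinct shifts.
With at most 3 per shift and 4 operations, at least 2 shifts are needed.
2 works (last occupied shift: shift 2): for example deburr in shift 1; tap in shift 2; route in shift 2; turn in shift 1.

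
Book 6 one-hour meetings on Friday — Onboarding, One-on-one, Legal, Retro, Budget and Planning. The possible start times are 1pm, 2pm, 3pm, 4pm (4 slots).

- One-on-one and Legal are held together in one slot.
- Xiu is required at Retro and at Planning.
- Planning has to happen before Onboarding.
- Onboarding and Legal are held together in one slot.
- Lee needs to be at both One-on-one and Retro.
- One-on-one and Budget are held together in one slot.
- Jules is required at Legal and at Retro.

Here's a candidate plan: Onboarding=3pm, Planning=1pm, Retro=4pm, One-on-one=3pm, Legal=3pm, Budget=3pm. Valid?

Yes, all constraints hold

One-on-one and Budget are held together in one slot — holds.
Lee needs to be at both One-on-one and Retro — holds.
Jules is required at Legal and at Retro — holds.
Onboarding and Legal are held together in one slot — holds.
One-on-one and Legal are held together in one slot — holds.
Planning has to happen before Onboarding — holds.
Xiu is required at Retro and at Planning — holds.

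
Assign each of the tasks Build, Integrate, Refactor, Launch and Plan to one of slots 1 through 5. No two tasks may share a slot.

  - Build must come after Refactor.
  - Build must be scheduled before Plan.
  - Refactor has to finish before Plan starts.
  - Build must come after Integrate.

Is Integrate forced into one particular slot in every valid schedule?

Integrate can be 1 (e.g. Launch -> 5; Refactor -> 2; Build -> 3; Plan -> 4; Integrate -> 1) or 2 (e.g. Integrate=2, Launch=5, Refactor=1, Build=3, Plan=4).

No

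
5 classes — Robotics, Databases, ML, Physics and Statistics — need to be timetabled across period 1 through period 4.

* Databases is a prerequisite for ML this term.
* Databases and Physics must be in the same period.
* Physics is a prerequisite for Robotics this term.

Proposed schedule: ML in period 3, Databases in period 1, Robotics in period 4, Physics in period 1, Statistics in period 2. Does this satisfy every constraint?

Yes, all constraints hold

Physics is a prerequisite for Robotics this term — holds.
Databases and Physics must be in the same period — holds.
Databases is a prerequisite for ML this term — holds.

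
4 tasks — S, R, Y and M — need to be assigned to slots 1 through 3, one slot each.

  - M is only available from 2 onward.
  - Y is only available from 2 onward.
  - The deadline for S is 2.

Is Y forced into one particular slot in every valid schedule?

Y can be 2 (e.g. M -> 2, Y -> 2, R -> 1, S -> 1) or 3 (e.g. S in 1, R in 1, Y in 3, M in 2).

No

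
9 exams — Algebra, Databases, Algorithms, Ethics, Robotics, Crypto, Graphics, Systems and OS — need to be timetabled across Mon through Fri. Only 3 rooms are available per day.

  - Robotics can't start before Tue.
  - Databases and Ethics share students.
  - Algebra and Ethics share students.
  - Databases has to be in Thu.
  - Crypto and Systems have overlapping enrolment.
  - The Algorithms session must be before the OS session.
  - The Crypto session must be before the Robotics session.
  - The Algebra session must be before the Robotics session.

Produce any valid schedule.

Systems -> Wed; Ethics -> Tue; Robotics -> Tue; Databases -> Thu; Graphics -> Wed; Algebra -> Mon; OS -> Tue; Crypto -> Mon; Algorithms -> Mon

Checking: Algorithms(Mon) before OS(Tue); Crypto(Mon) before Robotics(Tue); Algebra(Mon) before Robotics(Tue); Databases(Thu) != Ethics(Tue); Algebra(Mon) != Ethics(Tue); Crypto(Mon) != Systems(Wed); Databases=Thu in [Thu,Thu]; Robotics=Tue in [Tue,Fri]; max 3 per day (cap 3).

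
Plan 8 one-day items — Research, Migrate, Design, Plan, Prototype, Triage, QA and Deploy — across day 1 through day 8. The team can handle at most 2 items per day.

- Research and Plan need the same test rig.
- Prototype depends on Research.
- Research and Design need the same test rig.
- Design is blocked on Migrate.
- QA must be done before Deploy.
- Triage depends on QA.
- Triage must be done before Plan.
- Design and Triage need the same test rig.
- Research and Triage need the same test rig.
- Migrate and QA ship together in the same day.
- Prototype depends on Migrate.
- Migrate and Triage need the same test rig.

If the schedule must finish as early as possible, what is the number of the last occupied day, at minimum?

The precedence chain requires at least 3 distinct days.
With at most 2 per day and 8 work items, at least 4 days are needed.
4 works (last occupied day: day 4): for example QA -> day 1; Triage -> day 3; Prototype -> day 3; Design -> day 4; Migrate -> day 1; Research -> day 2; Plan -> day 4; Deploy -> day 2.

day 4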